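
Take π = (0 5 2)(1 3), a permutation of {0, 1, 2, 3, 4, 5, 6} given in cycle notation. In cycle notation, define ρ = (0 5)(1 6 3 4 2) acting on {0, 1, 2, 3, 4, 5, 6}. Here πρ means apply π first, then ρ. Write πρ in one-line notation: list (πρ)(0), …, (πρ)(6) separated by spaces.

0 4 5 6 2 1 3

(πρ)(x) = ρ(π(x)). Computing each image: ρ(π(0)) = ρ(5) = 0, ρ(π(1)) = ρ(3) = 4, ρ(π(2)) = ρ(0) = 5, ρ(π(3)) = ρ(1) = 6, ρ(π(4)) = ρ(4) = 2, ρ(π(5)) = ρ(2) = 1, ρ(π(6)) = ρ(6) = 3.
Hence πρ = [0 4 5 6 2 1 3].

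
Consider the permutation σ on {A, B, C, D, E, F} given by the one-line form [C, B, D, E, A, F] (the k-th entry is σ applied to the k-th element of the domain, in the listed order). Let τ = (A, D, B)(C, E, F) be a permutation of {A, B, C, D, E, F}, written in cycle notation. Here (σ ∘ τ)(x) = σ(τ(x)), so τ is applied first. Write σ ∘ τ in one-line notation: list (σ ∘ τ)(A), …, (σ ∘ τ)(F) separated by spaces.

E C A B F D

For each element, apply τ then σ: A → D → E; B → A → C; C → E → A; D → B → B; E → F → F; F → C → D.
So σ ∘ τ in one-line form is E C A B F D.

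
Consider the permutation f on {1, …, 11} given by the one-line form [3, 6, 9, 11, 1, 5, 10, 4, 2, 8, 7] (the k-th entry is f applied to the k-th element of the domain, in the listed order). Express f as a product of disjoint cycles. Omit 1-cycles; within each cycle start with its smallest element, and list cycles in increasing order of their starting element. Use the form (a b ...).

(1 3 9 2 6 5)(4 11 7 10 8)

Start at 1 and follow images: 1 → 3 → 9 → 2 → 6 → 5 → 1, giving the cycle (1 3 9 2 6 5).
Repeating from the next unused element and collecting all non-trivial cycles gives (1 3 9 2 6 5)(4 11 7 10 8).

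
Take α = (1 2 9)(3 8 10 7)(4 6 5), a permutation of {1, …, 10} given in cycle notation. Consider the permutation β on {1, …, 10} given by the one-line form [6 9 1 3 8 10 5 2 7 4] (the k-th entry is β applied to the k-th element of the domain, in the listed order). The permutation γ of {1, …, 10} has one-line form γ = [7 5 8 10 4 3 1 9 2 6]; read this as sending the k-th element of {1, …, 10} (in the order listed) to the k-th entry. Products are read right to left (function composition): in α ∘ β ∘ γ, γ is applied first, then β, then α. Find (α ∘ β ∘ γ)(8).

Apply the permutations in order: γ(8) = 9, then β(9) = 7, then α(7) = 3. So (α ∘ β ∘ γ)(8) = 3.

3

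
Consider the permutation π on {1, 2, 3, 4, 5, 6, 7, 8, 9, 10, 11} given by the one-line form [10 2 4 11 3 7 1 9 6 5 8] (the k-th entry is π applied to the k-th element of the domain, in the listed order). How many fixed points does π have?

1

The fixed points (elements with π(x) = x) are {2}, so there is 1.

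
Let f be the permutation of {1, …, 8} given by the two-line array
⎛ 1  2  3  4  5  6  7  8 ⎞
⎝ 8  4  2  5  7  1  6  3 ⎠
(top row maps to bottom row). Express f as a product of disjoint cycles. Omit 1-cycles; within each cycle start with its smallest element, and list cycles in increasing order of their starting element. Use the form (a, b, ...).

(1, 8, 3, 2, 4, 5, 7, 6)

Iterating f from 1 gives 1 → 8 → 3 → 2 → 4 → 5 → 7 → 6 → 1; that is the 8-cycle (1, 8, 3, 2, 4, 5, 7, 6).
Continuing from each remaining unvisited element yields (1, 8, 3, 2, 4, 5, 7, 6).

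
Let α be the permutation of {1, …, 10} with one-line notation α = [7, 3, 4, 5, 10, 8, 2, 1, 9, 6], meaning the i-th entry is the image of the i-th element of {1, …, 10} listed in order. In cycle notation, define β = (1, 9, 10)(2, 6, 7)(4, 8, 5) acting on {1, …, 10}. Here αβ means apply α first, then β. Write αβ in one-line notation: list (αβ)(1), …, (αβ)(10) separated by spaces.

(αβ)(x) = β(α(x)). Computing each image: β(α(1)) = β(7) = 2, β(α(2)) = β(3) = 3, β(α(3)) = β(4) = 8, β(α(4)) = β(5) = 4, β(α(5)) = β(10) = 1, β(α(6)) = β(8) = 5, β(α(7)) = β(2) = 6, β(α(8)) = β(1) = 9, β(α(9)) = β(9) = 10, β(α(10)) = β(6) = 7.
Hence αβ = [2 3 8 4 1 5 6 9 10 7].

2 3 8 4 1 5 6 9 10 7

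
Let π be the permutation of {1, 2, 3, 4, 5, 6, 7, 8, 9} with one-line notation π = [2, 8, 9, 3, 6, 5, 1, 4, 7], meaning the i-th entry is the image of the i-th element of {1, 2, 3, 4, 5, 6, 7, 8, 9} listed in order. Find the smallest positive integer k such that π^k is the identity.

Writing π as disjoint cycles, the cycle lengths are 7, 2.
The order is lcm(7, 2) = 14.

14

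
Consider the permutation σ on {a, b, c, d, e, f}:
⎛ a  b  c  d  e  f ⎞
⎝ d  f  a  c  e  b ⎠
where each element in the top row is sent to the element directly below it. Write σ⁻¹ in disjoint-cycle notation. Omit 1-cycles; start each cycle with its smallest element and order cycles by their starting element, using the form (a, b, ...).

(a, c, d)(b, f)

First write σ in disjoint cycles: (a, d, c)(b, f).
Reversing each cycle (and rotating so the smallest element leads) gives σ⁻¹ = (a, c, d)(b, f).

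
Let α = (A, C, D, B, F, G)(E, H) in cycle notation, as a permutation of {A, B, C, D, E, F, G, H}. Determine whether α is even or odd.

even

The cycle lengths are 6, 2.
A cycle is odd iff its length is even; α has 2 even-length cycles, so sgn(α) = (−1)^2 and α is even.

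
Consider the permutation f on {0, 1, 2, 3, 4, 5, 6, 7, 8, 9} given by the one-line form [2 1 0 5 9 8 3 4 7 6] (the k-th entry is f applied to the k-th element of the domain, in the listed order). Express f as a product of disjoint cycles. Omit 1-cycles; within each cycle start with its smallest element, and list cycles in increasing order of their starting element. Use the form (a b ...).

From 0: 0 → 2 → 0, closing the cycle (0 2).
Repeating from the next unused element and collecting all non-trivial cycles gives (0 2)(3 5 8 7 4 9 6).

(0 2)(3 5 8 7 4 9 6)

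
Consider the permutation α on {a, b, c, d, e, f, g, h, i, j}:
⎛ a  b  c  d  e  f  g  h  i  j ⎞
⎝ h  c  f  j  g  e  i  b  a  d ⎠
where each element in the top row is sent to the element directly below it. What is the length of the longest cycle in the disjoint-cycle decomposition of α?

Decomposing into disjoint cycles gives (a h b c f e g i)(d j); the longest has length 8.

8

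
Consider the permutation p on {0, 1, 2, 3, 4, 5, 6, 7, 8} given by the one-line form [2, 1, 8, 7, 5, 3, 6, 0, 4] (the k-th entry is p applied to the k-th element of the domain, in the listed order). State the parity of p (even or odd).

In disjoint-cycle form the cycle lengths are 7, 1, 1.
A cycle of length ℓ contributes ℓ−1 transpositions, so p is a product of 6 transpositions — even.

even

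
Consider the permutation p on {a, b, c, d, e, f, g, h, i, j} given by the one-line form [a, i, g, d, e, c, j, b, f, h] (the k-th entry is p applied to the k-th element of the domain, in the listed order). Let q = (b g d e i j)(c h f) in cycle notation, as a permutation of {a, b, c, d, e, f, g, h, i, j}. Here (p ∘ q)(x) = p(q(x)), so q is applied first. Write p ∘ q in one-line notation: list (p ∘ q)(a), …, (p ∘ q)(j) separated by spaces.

For each element, apply q then p: a → a → a; b → g → j; c → h → b; d → e → e; e → i → f; f → c → g; g → d → d; h → f → c; i → j → h; j → b → i.
So p ∘ q in one-line form is a j b e f g d c h i.

a j b e f g d c h i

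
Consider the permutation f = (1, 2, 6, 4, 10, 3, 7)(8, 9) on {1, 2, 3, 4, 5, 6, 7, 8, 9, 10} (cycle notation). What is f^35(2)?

2 lies in the 7-cycle (1, 2, 6, 4, 10, 3, 7).
On a 7-cycle, f^7 is the identity, so f^35 = f^0 there (35 ≡ 0 mod 7).
So f^35(2) = 2.

2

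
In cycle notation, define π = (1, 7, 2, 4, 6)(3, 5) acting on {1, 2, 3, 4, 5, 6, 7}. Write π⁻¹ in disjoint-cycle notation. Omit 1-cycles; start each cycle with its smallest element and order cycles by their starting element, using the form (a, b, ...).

Inverting a permutation written in cycle notation just reverses the order within every cycle.
Reversing each cycle of π and rotating so the smallest element leads gives (1, 6, 4, 2, 7)(3, 5).

(1, 6, 4, 2, 7)(3, 5)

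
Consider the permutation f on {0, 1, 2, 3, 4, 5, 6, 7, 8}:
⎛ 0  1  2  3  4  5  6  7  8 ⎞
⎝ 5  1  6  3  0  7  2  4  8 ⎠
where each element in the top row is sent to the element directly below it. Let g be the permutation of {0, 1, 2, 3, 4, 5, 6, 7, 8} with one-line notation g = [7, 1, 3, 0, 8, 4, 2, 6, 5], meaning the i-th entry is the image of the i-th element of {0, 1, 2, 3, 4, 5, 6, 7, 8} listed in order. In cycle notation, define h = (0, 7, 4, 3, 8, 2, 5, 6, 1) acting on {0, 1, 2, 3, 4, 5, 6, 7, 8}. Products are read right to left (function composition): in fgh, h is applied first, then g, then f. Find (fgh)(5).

6

Apply the permutations in order: h(5) = 6, then g(6) = 2, then f(2) = 6. So (fgh)(5) = 6.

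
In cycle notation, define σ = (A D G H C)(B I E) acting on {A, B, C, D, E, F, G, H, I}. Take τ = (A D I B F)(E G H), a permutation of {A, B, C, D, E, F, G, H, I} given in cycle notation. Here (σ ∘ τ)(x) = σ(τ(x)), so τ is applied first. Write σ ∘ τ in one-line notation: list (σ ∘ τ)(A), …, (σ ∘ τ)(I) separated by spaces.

G F A E H D C B I

(σ ∘ τ)(x) = σ(τ(x)). Computing each image: σ(τ(A)) = σ(D) = G, σ(τ(B)) = σ(F) = F, σ(τ(C)) = σ(C) = A, σ(τ(D)) = σ(I) = E, σ(τ(E)) = σ(G) = H, σ(τ(F)) = σ(A) = D, σ(τ(G)) = σ(H) = C, σ(τ(H)) = σ(E) = B, σ(τ(I)) = σ(B) = I.
Hence σ ∘ τ = [G F A E H D C B I].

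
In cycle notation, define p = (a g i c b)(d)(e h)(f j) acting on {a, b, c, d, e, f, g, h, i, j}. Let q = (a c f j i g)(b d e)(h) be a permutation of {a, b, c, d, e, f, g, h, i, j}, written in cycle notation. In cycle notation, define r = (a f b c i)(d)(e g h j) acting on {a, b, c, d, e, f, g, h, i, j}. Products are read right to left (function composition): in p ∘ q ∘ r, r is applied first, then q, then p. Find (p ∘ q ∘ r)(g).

Chase g: r(g) = h; q(h) = h; p(h) = e. Hence (p ∘ q ∘ r)(g) = e.

e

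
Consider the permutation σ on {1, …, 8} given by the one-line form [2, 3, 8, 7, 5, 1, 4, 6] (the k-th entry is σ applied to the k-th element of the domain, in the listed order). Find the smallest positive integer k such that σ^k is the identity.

The disjoint-cycle form of σ has cycle lengths 5, 2, 1.
The order is lcm(5, 2) = 10.

10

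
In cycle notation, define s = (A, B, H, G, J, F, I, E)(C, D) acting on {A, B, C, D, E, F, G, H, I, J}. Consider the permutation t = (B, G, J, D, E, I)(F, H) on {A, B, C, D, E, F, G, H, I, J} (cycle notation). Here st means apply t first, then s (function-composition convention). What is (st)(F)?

(st)(F) = s(t(F)). t(F) = H, then s(H) = G. So (st)(F) = G.

G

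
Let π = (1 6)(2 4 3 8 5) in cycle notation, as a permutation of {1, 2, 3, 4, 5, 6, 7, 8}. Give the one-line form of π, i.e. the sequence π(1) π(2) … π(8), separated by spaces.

6 4 8 3 2 1 7 5

Each element maps to the next entry in its cycle (wrapping to the front): 1↦6, 2↦4, 3↦8, 4↦3, 5↦2, 6↦1, 7↦7, 8↦5.
So the one-line form is 6 4 8 3 2 1 7 5.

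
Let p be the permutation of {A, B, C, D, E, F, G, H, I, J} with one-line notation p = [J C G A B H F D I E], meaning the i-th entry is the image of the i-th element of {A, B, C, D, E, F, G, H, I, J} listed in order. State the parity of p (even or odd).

even

In disjoint-cycle form the cycle lengths are 9, 1.
A cycle of length ℓ contributes ℓ−1 transpositions, so p is a product of 8 transpositions — even.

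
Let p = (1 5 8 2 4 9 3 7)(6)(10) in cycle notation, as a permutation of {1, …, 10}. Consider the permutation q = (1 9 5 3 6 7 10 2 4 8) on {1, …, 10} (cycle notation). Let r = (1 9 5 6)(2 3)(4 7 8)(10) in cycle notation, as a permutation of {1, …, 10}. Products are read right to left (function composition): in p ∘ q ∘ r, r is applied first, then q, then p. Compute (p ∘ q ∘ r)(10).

(p ∘ q ∘ r)(10) = p(q(r(10))). r(10) = 10, then q(10) = 2, then p(2) = 4, so the result is 4.

4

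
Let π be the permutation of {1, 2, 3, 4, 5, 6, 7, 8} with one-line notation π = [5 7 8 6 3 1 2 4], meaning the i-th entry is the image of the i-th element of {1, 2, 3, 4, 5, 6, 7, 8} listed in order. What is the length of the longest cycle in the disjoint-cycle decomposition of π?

6

Decomposing into disjoint cycles gives (1 5 3 8 4 6)(2 7); the longest has length 6.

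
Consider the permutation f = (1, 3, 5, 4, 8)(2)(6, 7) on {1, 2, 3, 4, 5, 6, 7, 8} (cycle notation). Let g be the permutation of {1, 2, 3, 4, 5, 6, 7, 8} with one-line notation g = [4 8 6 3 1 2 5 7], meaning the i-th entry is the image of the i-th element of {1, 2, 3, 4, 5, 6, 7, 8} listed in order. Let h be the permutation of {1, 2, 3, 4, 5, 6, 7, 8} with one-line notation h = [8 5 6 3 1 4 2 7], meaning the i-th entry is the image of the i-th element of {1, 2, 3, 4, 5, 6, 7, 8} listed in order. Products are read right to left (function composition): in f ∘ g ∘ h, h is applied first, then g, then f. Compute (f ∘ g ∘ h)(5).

8

Apply the permutations in order: h(5) = 1, then g(1) = 4, then f(4) = 8. So (f ∘ g ∘ h)(5) = 8.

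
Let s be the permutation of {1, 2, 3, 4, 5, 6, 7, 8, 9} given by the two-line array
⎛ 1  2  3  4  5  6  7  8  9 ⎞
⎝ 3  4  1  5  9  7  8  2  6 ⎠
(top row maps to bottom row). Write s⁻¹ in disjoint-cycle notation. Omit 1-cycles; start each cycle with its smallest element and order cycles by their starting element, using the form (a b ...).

First write s in disjoint cycles: (1 3)(2 4 5 9 6 7 8).
The inverse reverses every cycle; in canonical form, s⁻¹ = (1 3)(2 8 7 6 9 5 4).

(1 3)(2 8 7 6 9 5 4)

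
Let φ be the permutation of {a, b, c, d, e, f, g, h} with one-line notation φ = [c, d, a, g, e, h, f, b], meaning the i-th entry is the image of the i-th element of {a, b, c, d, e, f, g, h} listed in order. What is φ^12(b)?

Tracing b → d → … returns to b after 5 steps, so b lies in a 5-cycle (b, d, g, f, h).
On a 5-cycle, φ^5 is the identity, so φ^12 = φ^2 there (12 ≡ 2 mod 5).
Stepping 2 places around the cycle: b → d → g.

g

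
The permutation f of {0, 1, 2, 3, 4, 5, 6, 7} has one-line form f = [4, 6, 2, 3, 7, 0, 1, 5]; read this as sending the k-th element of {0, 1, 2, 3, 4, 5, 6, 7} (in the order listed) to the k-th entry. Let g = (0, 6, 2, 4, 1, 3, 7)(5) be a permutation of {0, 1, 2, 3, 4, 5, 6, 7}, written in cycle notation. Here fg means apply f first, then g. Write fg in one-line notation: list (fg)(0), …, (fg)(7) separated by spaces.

1 2 4 7 0 6 3 5

(fg)(x) = g(f(x)). Computing each image: g(f(0)) = g(4) = 1, g(f(1)) = g(6) = 2, g(f(2)) = g(2) = 4, g(f(3)) = g(3) = 7, g(f(4)) = g(7) = 0, g(f(5)) = g(0) = 6, g(f(6)) = g(1) = 3, g(f(7)) = g(5) = 5.
Hence fg = [1 2 4 7 0 6 3 5].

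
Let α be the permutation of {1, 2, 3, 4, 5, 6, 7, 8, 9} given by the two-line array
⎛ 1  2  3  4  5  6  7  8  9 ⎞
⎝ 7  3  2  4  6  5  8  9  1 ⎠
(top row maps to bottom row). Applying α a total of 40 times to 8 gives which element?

Tracing 8 → 9 → … returns to 8 after 4 steps, so 8 lies in a 4-cycle (1 7 8 9).
Since the cycle has length 4, α^40 acts on it the same as α^0 (40 mod 4 = 0).
So α^40(8) = 8.

8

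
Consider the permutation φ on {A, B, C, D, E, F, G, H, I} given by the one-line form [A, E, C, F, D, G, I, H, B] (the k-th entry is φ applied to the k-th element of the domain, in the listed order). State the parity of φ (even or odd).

odd

In disjoint-cycle form the cycle lengths are 6, 1, 1, 1.
A cycle of length ℓ contributes ℓ−1 transpositions, so φ is a product of 5 transpositions — odd.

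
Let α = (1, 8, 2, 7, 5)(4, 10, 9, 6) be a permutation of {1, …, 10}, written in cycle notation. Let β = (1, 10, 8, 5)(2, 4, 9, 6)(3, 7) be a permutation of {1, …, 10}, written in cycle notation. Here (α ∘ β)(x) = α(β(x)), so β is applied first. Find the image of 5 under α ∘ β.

β(5) = 1, then α(1) = 8; composing gives (α ∘ β)(5) = 8.

8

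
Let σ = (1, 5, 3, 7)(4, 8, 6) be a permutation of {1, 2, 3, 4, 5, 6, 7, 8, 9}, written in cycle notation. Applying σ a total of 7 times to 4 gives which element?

8

4 lies in the 3-cycle (4, 8, 6).
Since the cycle has length 3, σ^7 acts on it the same as σ^1 (7 mod 3 = 1).
Advancing 1 step from 4: 4 → 8.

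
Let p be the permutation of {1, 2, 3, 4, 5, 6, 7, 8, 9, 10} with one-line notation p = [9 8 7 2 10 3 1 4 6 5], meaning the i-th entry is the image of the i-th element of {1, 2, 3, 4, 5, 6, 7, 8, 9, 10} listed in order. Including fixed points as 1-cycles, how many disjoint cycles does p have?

3

The cycle decomposition is (1, 9, 6, 3, 7)(2, 8, 4)(5, 10), which has 3 cycles (counting 1-cycles).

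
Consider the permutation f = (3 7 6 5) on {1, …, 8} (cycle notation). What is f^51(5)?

6

5 lies in the 4-cycle (3 7 6 5).
On a 4-cycle, f^4 is the identity, so f^51 = f^3 there (51 ≡ 3 mod 4).
Advancing 3 steps from 5: 5 → 3 → 7 → 6.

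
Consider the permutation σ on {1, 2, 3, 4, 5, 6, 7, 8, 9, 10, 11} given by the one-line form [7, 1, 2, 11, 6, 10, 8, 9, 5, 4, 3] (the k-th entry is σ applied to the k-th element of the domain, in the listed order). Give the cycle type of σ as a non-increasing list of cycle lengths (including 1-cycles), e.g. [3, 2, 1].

[11]

The disjoint cycles are (1, 7, 8, 9, 5, 6, 10, 4, 11, 3, 2), with lengths 11 in non-increasing order.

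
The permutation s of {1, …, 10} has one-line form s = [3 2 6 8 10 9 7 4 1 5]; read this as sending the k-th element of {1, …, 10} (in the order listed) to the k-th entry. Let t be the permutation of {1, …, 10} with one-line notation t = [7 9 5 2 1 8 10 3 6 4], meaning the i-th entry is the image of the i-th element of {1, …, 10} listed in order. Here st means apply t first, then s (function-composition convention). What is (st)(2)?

1

(st)(2) = s(t(2)). t(2) = 9, then s(9) = 1. So (st)(2) = 1.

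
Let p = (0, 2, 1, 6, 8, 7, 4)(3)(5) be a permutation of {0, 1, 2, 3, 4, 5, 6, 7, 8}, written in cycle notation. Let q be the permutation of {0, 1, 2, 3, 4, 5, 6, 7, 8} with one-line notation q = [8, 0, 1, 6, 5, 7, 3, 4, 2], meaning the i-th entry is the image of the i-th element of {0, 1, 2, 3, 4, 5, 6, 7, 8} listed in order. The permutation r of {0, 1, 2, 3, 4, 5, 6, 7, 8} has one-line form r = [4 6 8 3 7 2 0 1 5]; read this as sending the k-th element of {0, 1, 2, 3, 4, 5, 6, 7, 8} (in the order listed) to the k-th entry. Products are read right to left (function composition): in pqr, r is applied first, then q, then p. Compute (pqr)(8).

4

Chase 8: r(8) = 5; q(5) = 7; p(7) = 4. Hence (pqr)(8) = 4.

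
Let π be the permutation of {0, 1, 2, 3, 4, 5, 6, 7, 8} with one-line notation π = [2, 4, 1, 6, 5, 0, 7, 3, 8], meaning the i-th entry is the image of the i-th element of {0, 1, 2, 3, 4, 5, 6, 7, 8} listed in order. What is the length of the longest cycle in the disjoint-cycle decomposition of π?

Decomposing into disjoint cycles gives (0 2 1 4 5)(3 6 7); the longest has length 5.

5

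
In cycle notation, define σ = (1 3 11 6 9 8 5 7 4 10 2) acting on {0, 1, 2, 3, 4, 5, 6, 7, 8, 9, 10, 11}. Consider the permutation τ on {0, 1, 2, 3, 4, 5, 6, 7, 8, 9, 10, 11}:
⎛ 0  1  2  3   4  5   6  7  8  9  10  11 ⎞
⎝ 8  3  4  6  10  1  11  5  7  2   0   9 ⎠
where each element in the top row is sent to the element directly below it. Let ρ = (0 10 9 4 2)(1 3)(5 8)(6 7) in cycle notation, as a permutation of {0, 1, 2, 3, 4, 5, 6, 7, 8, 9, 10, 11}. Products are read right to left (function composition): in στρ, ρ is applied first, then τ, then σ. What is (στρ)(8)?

(στρ)(8) = σ(τ(ρ(8))). ρ(8) = 5, then τ(5) = 1, then σ(1) = 3, so the result is 3.

3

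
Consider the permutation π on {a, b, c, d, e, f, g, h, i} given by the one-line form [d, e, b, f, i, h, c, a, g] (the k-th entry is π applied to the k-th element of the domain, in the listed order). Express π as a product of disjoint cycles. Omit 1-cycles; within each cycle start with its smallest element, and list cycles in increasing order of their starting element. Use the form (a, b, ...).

(a, d, f, h)(b, e, i, g, c)

Iterating π from a gives a → d → f → h → a; that is the 4-cycle (a, d, f, h).
Continuing from each remaining unvisited element yields (a, d, f, h)(b, e, i, g, c).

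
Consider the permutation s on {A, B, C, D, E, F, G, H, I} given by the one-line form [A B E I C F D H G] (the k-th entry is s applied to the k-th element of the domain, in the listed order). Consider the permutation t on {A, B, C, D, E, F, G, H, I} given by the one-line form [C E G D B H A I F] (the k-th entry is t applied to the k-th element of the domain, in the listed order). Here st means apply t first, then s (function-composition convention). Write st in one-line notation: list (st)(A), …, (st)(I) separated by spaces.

(st)(x) = s(t(x)). Computing each image: s(t(A)) = s(C) = E, s(t(B)) = s(E) = C, s(t(C)) = s(G) = D, s(t(D)) = s(D) = I, s(t(E)) = s(B) = B, s(t(F)) = s(H) = H, s(t(G)) = s(A) = A, s(t(H)) = s(I) = G, s(t(I)) = s(F) = F.
Hence st = [E C D I B H A G F].

E C D I B H A G F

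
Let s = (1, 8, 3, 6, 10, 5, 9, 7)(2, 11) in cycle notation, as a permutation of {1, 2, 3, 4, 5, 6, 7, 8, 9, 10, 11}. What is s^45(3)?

3 lies in the 8-cycle (1, 8, 3, 6, 10, 5, 9, 7).
On an 8-cycle, s^8 is the identity, so s^45 = s^5 there (45 ≡ 5 mod 8).
Stepping 5 places around the cycle: 3 → 6 → 10 → 5 → 9 → 7.

7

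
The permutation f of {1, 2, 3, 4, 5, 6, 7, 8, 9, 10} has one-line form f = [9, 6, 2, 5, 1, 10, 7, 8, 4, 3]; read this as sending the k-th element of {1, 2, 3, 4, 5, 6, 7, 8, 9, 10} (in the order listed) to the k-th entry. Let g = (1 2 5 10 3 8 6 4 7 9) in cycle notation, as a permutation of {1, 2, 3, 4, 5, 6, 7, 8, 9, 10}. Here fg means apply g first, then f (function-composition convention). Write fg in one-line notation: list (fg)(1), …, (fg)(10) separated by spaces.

Chase each element through g then f: 1 → 2 → 6; 2 → 5 → 1; 3 → 8 → 8; 4 → 7 → 7; 5 → 10 → 3; 6 → 4 → 5; 7 → 9 → 4; 8 → 6 → 10; 9 → 1 → 9; 10 → 3 → 2.
Collecting the images, fg = [6 1 8 7 3 5 4 10 9 2].

6 1 8 7 3 5 4 10 9 2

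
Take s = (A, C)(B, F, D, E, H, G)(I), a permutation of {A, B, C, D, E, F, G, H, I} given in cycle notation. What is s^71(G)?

H

G lies in the 6-cycle (B, F, D, E, H, G).
On a 6-cycle, s^6 is the identity, so s^71 = s^5 there (71 ≡ 5 mod 6).
Advancing 5 steps from G: G → B → F → D → E → H.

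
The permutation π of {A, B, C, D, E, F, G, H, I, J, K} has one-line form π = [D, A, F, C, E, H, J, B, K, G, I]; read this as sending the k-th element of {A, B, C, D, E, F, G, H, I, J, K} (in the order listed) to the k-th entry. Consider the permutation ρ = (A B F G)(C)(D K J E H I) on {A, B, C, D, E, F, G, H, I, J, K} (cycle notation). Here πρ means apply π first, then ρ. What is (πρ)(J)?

A

π(J) = G, then ρ(G) = A; composing gives (πρ)(J) = A.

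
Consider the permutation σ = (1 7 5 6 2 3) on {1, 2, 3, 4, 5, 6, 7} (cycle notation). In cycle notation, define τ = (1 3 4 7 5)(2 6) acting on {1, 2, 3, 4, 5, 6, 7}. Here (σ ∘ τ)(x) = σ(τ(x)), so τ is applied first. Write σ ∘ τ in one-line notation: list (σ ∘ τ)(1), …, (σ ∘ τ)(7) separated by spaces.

For each element, apply τ then σ: 1 → 3 → 1; 2 → 6 → 2; 3 → 4 → 4; 4 → 7 → 5; 5 → 1 → 7; 6 → 2 → 3; 7 → 5 → 6.
Collecting the images, σ ∘ τ = [1 2 4 5 7 3 6].

1 2 4 5 7 3 6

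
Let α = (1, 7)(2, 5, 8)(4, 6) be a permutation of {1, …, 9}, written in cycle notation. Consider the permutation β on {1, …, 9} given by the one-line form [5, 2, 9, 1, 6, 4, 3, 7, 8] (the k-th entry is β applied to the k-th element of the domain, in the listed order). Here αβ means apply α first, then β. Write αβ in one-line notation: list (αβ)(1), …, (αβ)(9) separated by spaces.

3 6 9 4 7 1 5 2 8

(αβ)(x) = β(α(x)). Computing each image: β(α(1)) = β(7) = 3, β(α(2)) = β(5) = 6, β(α(3)) = β(3) = 9, β(α(4)) = β(6) = 4, β(α(5)) = β(8) = 7, β(α(6)) = β(4) = 1, β(α(7)) = β(1) = 5, β(α(8)) = β(2) = 2, β(α(9)) = β(9) = 8.
Hence αβ = [3 6 9 4 7 1 5 2 8].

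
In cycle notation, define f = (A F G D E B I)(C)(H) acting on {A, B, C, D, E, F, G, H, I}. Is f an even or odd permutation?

even

The cycle lengths are 7, 1, 1.
A cycle of length ℓ contributes ℓ−1 transpositions, so f is a product of 6 transpositions — even.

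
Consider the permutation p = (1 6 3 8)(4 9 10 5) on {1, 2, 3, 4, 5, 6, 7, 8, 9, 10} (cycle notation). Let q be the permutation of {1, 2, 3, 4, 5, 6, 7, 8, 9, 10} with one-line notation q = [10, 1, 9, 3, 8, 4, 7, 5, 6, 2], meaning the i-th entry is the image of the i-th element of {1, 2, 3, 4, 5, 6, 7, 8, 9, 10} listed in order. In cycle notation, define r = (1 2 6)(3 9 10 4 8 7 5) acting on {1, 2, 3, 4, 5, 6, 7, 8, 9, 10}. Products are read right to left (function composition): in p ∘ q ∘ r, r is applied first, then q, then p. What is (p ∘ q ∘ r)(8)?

7

Chase 8: r(8) = 7; q(7) = 7; p(7) = 7. Hence (p ∘ q ∘ r)(8) = 7.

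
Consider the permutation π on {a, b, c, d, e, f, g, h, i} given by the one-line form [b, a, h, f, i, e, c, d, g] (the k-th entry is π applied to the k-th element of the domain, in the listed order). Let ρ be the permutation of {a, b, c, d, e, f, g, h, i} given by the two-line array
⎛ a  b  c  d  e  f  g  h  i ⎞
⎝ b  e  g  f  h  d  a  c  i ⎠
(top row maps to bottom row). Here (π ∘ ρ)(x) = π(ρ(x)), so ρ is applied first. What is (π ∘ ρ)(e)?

ρ(e) = h, then π(h) = d; composing gives (π ∘ ρ)(e) = d.

d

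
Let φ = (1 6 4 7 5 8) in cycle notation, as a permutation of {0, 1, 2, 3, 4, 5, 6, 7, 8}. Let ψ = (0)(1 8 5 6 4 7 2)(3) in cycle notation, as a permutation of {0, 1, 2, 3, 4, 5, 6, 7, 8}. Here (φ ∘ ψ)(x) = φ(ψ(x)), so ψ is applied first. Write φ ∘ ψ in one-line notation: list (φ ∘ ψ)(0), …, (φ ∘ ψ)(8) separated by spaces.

0 1 6 3 5 4 7 2 8

Chase each element through ψ then φ: 0 → 0 → 0; 1 → 8 → 1; 2 → 1 → 6; 3 → 3 → 3; 4 → 7 → 5; 5 → 6 → 4; 6 → 4 → 7; 7 → 2 → 2; 8 → 5 → 8.
So φ ∘ ψ in one-line form is 0 1 6 3 5 4 7 2 8.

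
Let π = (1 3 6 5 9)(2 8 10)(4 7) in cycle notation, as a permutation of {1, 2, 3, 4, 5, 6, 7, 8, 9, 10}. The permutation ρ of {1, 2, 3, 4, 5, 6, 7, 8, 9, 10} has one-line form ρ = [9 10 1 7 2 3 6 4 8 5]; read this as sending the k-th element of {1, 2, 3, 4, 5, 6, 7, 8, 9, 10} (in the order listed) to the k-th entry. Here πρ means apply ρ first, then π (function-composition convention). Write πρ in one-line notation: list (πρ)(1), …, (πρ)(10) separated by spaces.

For each element, apply ρ then π: 1 → 9 → 1; 2 → 10 → 2; 3 → 1 → 3; 4 → 7 → 4; 5 → 2 → 8; 6 → 3 → 6; 7 → 6 → 5; 8 → 4 → 7; 9 → 8 → 10; 10 → 5 → 9.
So πρ in one-line form is 1 2 3 4 8 6 5 7 10 9.

1 2 3 4 8 6 5 7 10 9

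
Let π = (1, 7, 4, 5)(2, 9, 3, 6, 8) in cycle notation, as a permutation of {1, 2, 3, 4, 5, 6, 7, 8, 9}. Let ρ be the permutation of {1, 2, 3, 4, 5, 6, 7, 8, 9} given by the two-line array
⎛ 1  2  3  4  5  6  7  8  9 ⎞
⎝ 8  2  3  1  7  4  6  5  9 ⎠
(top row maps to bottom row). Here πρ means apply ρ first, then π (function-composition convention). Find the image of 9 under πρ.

3

First apply ρ: ρ(9) = 9, then π(9) = 3. Thus (πρ)(9) = 3.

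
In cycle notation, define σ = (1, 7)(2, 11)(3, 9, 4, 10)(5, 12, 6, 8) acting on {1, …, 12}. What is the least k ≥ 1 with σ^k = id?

The cycle type of σ is (4, 4, 2, 2).
The order of σ is the least common multiple of its cycle lengths: lcm(4, 4, 2, 2) = 4.

4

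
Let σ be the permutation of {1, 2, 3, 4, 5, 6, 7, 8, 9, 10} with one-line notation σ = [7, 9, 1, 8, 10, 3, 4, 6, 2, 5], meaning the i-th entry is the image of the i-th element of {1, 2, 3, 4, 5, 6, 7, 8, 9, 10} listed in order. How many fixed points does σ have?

No element satisfies σ(x) = x, so there are 0 fixed points.

0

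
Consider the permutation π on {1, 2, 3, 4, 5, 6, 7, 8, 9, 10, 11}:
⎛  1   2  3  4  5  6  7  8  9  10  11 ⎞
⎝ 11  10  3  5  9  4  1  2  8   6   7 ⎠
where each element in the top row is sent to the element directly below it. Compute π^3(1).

Tracing 1 → 11 → … returns to 1 after 3 steps, so 1 lies in a 3-cycle (1 11 7).
On a 3-cycle, π^3 is the identity, so π^3 = π^0 there (3 ≡ 0 mod 3).
So π^3(1) = 1.

1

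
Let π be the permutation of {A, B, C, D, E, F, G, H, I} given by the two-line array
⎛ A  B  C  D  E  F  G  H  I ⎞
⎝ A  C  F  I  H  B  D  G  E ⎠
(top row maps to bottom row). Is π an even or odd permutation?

even

In disjoint-cycle form the cycle lengths are 5, 3, 1.
A cycle of length ℓ contributes ℓ−1 transpositions, so π is a product of 4 + 2 = 6 transpositions — even.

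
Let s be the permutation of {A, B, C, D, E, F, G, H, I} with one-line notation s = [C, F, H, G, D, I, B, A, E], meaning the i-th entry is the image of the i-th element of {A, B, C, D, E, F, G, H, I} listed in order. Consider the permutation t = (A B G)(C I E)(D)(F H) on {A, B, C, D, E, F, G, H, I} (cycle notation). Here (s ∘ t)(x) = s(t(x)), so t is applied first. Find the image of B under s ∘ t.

First apply t: t(B) = G, then s(G) = B. Thus (s ∘ t)(B) = B.

B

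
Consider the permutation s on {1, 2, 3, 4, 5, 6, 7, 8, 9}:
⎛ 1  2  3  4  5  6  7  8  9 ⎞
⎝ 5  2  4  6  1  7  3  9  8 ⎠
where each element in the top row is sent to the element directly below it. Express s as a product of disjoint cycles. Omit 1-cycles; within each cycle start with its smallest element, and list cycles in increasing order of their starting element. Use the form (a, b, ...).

(1, 5)(3, 4, 6, 7)(8, 9)

Iterating s from 1 gives 1 → 5 → 1; that is the 2-cycle (1, 5).
Repeating from the next unused element and collecting all non-trivial cycles gives (1, 5)(3, 4, 6, 7)(8, 9).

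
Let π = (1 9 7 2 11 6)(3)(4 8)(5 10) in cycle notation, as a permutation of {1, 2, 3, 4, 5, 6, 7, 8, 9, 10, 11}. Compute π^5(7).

7 lies in the 6-cycle (1 9 7 2 11 6).
Stepping 5 places around the cycle: 7 → 2 → 11 → 6 → 1 → 9.

9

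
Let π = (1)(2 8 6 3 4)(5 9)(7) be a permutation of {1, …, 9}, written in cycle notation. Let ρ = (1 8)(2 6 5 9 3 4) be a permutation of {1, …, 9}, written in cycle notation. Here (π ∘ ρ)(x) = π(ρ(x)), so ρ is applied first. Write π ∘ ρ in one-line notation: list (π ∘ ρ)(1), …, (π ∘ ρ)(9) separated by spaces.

(π ∘ ρ)(x) = π(ρ(x)). Computing each image: π(ρ(1)) = π(8) = 6, π(ρ(2)) = π(6) = 3, π(ρ(3)) = π(4) = 2, π(ρ(4)) = π(2) = 8, π(ρ(5)) = π(9) = 5, π(ρ(6)) = π(5) = 9, π(ρ(7)) = π(7) = 7, π(ρ(8)) = π(1) = 1, π(ρ(9)) = π(3) = 4.
Hence π ∘ ρ = [6 3 2 8 5 9 7 1 4].

6 3 2 8 5 9 7 1 4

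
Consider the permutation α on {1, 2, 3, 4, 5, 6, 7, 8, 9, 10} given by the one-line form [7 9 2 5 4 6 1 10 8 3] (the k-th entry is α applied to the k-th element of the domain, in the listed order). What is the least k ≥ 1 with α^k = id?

10

Writing α as disjoint cycles, the cycle lengths are 5, 2, 2, 1.
The order of α is the least common multiple of its cycle lengths: lcm(5, 2, 2) = 10.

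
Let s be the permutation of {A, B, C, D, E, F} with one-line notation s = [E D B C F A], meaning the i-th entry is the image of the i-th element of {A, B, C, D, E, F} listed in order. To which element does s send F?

A

F is element number 6 of the domain, and entry number 6 of the one-line form is A, so s(F) = A.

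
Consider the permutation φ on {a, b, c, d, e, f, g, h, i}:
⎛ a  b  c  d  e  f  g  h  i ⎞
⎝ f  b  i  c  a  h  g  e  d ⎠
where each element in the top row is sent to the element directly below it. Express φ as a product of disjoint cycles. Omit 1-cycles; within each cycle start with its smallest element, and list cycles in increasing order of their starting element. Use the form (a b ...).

(a f h e)(c i d)

From a: a → f → h → e → a, closing the cycle (a f h e).
Continuing from each remaining unvisited element yields (a f h e)(c i d).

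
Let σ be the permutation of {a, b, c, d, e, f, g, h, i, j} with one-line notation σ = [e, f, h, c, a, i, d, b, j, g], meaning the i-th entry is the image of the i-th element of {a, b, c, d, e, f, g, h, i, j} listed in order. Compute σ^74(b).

Tracing b → f → … returns to b after 8 steps, so b lies in an 8-cycle (b, f, i, j, g, d, c, h).
On an 8-cycle, σ^8 is the identity, so σ^74 = σ^2 there (74 ≡ 2 mod 8).
Advancing 2 steps from b: b → f → i.

i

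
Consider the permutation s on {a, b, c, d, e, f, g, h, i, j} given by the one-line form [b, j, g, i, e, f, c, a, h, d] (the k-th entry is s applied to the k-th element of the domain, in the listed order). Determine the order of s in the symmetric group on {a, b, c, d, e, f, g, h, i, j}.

6

The disjoint-cycle form of s has cycle lengths 6, 2, 1, 1.
The order of s is the least common multiple of its cycle lengths: lcm(6, 2) = 6.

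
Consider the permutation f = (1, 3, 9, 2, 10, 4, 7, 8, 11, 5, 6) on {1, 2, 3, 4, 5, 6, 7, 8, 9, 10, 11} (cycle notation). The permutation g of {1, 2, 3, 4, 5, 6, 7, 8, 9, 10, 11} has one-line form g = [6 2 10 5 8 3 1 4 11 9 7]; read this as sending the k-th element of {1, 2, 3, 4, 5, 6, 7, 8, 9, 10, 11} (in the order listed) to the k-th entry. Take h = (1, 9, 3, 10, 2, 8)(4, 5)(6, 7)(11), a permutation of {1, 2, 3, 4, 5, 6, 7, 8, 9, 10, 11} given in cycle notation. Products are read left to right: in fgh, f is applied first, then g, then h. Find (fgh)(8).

Apply the permutations in order: f(8) = 11, then g(11) = 7, then h(7) = 6. So (fgh)(8) = 6.

6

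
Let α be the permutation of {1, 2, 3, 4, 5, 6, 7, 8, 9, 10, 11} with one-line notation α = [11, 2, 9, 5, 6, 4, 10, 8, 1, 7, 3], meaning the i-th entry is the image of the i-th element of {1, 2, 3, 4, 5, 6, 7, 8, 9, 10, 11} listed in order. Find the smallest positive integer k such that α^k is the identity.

The disjoint-cycle form of α has cycle lengths 4, 3, 2, 1, 1.
Since disjoint cycles commute, ord(α) = lcm(4, 3, 2) = 12.

12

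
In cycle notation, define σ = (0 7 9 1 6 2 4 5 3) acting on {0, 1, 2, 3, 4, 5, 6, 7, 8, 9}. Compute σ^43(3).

4

3 lies in the 9-cycle (0 7 9 1 6 2 4 5 3).
Since the cycle has length 9, σ^43 acts on it the same as σ^7 (43 mod 9 = 7).
Stepping 7 places around the cycle: 3 → 0 → 7 → 9 → 1 → 6 → 2 → 4.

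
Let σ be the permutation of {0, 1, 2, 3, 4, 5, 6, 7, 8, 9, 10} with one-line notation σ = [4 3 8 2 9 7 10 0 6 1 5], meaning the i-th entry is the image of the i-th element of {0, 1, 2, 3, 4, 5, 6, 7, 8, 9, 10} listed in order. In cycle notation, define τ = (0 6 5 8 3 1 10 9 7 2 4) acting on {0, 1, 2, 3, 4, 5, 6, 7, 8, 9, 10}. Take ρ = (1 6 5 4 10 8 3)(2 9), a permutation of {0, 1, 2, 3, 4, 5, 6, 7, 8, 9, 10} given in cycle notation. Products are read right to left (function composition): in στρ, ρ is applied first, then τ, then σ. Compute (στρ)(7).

Chase 7: ρ(7) = 7; τ(7) = 2; σ(2) = 8. Hence (στρ)(7) = 8.

8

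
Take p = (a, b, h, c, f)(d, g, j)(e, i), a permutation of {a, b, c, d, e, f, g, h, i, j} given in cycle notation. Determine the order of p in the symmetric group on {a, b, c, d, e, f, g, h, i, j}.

The disjoint cycles have lengths 5, 3, 2.
Since disjoint cycles commute, ord(p) = lcm(5, 3, 2) = 30.

30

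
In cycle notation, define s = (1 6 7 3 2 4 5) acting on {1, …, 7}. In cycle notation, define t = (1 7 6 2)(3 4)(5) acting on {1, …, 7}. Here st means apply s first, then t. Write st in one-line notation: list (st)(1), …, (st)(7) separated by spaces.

2 3 1 5 7 6 4

(st)(x) = t(s(x)). Computing each image: t(s(1)) = t(6) = 2, t(s(2)) = t(4) = 3, t(s(3)) = t(2) = 1, t(s(4)) = t(5) = 5, t(s(5)) = t(1) = 7, t(s(6)) = t(7) = 6, t(s(7)) = t(3) = 4.
Hence st = [2 3 1 5 7 6 4].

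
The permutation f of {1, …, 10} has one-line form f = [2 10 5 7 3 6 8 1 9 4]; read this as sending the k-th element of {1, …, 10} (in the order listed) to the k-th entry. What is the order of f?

6

Decomposing into disjoint cycles gives cycle lengths 6, 2, 1, 1.
Since disjoint cycles commute, ord(f) = lcm(6, 2) = 6.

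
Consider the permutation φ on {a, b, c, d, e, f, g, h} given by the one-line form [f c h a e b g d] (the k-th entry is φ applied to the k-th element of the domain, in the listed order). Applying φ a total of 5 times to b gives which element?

Tracing b → c → … returns to b after 6 steps, so b lies in a 6-cycle (a, f, b, c, h, d).
Stepping 5 places around the cycle: b → c → h → d → a → f.

f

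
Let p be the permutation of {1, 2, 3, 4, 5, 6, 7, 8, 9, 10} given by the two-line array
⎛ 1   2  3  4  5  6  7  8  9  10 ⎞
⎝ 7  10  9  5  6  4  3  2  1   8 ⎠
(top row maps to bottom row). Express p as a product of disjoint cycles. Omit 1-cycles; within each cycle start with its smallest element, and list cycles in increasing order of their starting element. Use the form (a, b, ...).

(1, 7, 3, 9)(2, 10, 8)(4, 5, 6)

Start at 1 and follow images: 1 → 7 → 3 → 9 → 1, giving the cycle (1, 7, 3, 9).
Repeating from the next unused element and collecting all non-trivial cycles gives (1, 7, 3, 9)(2, 10, 8)(4, 5, 6).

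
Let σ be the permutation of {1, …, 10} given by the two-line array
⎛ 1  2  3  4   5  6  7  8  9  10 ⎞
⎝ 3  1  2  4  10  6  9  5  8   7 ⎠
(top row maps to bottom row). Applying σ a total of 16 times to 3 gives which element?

2

Tracing 3 → 2 → … returns to 3 after 3 steps, so 3 lies in a 3-cycle (1 3 2).
Since the cycle has length 3, σ^16 acts on it the same as σ^1 (16 mod 3 = 1).
Stepping 1 place around the cycle: 3 → 2.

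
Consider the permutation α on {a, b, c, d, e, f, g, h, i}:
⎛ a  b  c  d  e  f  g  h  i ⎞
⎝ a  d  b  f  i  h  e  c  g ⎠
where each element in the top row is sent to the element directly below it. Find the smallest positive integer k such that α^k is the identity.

15

Writing α as disjoint cycles, the cycle lengths are 5, 3, 1.
The order of α is the least common multiple of its cycle lengths: lcm(5, 3) = 15.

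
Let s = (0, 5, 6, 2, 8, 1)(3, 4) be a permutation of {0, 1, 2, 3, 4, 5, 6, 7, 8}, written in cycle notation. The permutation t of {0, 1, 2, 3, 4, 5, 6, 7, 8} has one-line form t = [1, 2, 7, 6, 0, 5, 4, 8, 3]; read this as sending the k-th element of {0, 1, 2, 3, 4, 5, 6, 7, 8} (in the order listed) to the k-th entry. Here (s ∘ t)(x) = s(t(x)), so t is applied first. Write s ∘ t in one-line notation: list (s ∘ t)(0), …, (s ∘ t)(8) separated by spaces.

0 8 7 2 5 6 3 1 4

For each element, apply t then s: 0 → 1 → 0; 1 → 2 → 8; 2 → 7 → 7; 3 → 6 → 2; 4 → 0 → 5; 5 → 5 → 6; 6 → 4 → 3; 7 → 8 → 1; 8 → 3 → 4.
So s ∘ t in one-line form is 0 8 7 2 5 6 3 1 4.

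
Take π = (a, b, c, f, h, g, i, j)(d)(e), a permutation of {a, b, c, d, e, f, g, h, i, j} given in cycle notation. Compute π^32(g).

g

g lies in the 8-cycle (a, b, c, f, h, g, i, j).
Powers repeat with period 8 on this cycle, and 32 mod 8 = 0, so π^32(g) = π^0(g).
So π^32(g) = g.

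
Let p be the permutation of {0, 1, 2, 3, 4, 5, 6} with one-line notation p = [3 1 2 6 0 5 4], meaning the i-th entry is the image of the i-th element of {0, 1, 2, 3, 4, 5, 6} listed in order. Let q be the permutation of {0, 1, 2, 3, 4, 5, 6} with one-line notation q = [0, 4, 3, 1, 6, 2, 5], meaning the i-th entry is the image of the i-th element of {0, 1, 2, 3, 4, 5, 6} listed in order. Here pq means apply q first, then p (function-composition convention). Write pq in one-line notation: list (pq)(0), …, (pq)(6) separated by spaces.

3 0 6 1 4 2 5

For each element, apply q then p: 0 → 0 → 3; 1 → 4 → 0; 2 → 3 → 6; 3 → 1 → 1; 4 → 6 → 4; 5 → 2 → 2; 6 → 5 → 5.
Collecting the images, pq = [3 0 6 1 4 2 5].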